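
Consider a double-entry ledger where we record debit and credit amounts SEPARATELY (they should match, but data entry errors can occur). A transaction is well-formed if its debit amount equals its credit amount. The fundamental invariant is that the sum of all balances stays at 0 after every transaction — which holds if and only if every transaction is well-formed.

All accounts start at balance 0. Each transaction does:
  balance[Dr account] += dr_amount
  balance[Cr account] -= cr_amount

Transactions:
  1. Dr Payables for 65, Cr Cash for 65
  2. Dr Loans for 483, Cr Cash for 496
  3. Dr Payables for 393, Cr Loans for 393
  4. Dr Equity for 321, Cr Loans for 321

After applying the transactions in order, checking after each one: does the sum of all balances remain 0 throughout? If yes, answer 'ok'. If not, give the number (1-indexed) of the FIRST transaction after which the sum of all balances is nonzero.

Answer: 2

Derivation:
After txn 1: dr=65 cr=65 sum_balances=0
After txn 2: dr=483 cr=496 sum_balances=-13
After txn 3: dr=393 cr=393 sum_balances=-13
After txn 4: dr=321 cr=321 sum_balances=-13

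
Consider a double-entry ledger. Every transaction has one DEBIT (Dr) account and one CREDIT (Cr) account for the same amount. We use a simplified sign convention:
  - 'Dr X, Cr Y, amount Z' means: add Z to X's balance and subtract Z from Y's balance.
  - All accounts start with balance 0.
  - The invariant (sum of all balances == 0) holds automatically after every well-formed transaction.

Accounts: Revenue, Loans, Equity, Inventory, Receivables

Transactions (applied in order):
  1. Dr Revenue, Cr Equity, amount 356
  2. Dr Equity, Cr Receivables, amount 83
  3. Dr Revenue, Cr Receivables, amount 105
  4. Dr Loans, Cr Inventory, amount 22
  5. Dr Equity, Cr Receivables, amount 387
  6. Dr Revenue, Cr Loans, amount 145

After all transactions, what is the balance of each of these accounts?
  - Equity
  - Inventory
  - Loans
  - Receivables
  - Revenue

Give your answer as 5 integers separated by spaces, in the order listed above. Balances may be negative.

Answer: 114 -22 -123 -575 606

Derivation:
After txn 1 (Dr Revenue, Cr Equity, amount 356): Equity=-356 Revenue=356
After txn 2 (Dr Equity, Cr Receivables, amount 83): Equity=-273 Receivables=-83 Revenue=356
After txn 3 (Dr Revenue, Cr Receivables, amount 105): Equity=-273 Receivables=-188 Revenue=461
After txn 4 (Dr Loans, Cr Inventory, amount 22): Equity=-273 Inventory=-22 Loans=22 Receivables=-188 Revenue=461
After txn 5 (Dr Equity, Cr Receivables, amount 387): Equity=114 Inventory=-22 Loans=22 Receivables=-575 Revenue=461
After txn 6 (Dr Revenue, Cr Loans, amount 145): Equity=114 Inventory=-22 Loans=-123 Receivables=-575 Revenue=606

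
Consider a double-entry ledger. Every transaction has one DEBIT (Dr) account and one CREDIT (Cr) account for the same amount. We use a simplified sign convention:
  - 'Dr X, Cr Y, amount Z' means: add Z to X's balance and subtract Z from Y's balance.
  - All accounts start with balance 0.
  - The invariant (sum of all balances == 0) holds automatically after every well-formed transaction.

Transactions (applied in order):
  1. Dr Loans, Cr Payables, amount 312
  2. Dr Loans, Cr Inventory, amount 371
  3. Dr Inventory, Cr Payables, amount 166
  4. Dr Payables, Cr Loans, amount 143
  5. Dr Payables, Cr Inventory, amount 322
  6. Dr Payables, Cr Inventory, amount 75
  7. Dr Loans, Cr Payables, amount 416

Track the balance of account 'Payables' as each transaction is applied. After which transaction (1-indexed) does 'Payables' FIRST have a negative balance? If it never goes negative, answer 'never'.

After txn 1: Payables=-312

Answer: 1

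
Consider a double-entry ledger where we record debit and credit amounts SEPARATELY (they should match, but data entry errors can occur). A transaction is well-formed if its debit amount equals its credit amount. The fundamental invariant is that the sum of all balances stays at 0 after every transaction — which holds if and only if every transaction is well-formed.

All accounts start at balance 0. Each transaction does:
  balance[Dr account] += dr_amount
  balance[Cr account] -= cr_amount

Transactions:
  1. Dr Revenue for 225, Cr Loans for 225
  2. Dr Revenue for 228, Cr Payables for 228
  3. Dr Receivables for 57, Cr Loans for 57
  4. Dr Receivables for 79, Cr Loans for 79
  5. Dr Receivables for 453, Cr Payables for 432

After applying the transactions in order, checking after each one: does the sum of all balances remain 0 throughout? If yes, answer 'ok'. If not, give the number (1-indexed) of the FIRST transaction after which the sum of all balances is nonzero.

Answer: 5

Derivation:
After txn 1: dr=225 cr=225 sum_balances=0
After txn 2: dr=228 cr=228 sum_balances=0
After txn 3: dr=57 cr=57 sum_balances=0
After txn 4: dr=79 cr=79 sum_balances=0
After txn 5: dr=453 cr=432 sum_balances=21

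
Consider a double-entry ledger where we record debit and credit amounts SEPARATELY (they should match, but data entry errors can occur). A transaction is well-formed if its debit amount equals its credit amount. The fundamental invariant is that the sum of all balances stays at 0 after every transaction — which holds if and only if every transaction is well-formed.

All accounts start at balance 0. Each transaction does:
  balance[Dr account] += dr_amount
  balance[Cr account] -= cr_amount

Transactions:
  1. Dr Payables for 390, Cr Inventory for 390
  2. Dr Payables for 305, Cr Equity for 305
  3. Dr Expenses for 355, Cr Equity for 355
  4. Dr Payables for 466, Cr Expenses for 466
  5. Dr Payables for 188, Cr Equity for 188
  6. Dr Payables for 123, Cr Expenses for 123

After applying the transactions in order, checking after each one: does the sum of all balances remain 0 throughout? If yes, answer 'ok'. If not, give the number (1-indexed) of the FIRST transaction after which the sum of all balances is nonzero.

After txn 1: dr=390 cr=390 sum_balances=0
After txn 2: dr=305 cr=305 sum_balances=0
After txn 3: dr=355 cr=355 sum_balances=0
After txn 4: dr=466 cr=466 sum_balances=0
After txn 5: dr=188 cr=188 sum_balances=0
After txn 6: dr=123 cr=123 sum_balances=0

Answer: ok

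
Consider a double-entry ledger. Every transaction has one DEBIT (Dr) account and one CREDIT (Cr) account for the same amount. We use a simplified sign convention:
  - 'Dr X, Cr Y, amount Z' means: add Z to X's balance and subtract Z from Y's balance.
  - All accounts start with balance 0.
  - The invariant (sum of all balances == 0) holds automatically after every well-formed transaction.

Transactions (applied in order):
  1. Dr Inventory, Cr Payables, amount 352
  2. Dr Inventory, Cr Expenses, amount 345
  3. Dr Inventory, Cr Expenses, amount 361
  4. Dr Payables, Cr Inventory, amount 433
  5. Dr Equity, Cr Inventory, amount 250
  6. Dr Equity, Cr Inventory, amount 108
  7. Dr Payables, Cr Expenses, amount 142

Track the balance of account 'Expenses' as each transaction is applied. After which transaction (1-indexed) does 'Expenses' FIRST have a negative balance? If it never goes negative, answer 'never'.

Answer: 2

Derivation:
After txn 1: Expenses=0
After txn 2: Expenses=-345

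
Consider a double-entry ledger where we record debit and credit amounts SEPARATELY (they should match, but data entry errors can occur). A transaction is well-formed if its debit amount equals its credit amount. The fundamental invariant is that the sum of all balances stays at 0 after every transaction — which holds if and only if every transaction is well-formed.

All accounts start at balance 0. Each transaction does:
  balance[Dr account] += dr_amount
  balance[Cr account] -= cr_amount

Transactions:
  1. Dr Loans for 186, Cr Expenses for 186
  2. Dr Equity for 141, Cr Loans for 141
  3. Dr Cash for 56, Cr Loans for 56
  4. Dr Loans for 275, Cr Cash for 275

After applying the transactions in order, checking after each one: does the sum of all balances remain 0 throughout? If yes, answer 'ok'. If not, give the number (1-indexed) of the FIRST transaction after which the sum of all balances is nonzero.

After txn 1: dr=186 cr=186 sum_balances=0
After txn 2: dr=141 cr=141 sum_balances=0
After txn 3: dr=56 cr=56 sum_balances=0
After txn 4: dr=275 cr=275 sum_balances=0

Answer: ok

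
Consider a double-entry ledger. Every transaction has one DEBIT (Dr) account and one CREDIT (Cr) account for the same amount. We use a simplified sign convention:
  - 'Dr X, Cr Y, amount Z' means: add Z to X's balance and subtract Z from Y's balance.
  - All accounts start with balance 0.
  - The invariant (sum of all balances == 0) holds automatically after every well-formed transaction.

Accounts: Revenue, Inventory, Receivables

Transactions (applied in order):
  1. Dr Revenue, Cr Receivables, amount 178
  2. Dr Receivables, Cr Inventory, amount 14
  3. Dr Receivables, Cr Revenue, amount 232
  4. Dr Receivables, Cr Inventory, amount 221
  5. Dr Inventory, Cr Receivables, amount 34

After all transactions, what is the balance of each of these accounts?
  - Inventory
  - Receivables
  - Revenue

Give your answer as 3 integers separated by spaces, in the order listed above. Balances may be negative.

After txn 1 (Dr Revenue, Cr Receivables, amount 178): Receivables=-178 Revenue=178
After txn 2 (Dr Receivables, Cr Inventory, amount 14): Inventory=-14 Receivables=-164 Revenue=178
After txn 3 (Dr Receivables, Cr Revenue, amount 232): Inventory=-14 Receivables=68 Revenue=-54
After txn 4 (Dr Receivables, Cr Inventory, amount 221): Inventory=-235 Receivables=289 Revenue=-54
After txn 5 (Dr Inventory, Cr Receivables, amount 34): Inventory=-201 Receivables=255 Revenue=-54

Answer: -201 255 -54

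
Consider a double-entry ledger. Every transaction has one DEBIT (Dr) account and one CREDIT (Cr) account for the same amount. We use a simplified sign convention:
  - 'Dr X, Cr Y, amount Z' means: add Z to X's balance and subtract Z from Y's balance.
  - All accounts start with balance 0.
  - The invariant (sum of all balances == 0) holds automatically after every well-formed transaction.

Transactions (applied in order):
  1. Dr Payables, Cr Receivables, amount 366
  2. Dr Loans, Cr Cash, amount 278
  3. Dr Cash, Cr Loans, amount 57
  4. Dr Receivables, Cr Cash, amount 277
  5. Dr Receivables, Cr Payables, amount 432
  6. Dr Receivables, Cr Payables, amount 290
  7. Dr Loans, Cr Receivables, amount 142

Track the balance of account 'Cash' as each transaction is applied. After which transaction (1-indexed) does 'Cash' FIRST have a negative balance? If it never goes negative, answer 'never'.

After txn 1: Cash=0
After txn 2: Cash=-278

Answer: 2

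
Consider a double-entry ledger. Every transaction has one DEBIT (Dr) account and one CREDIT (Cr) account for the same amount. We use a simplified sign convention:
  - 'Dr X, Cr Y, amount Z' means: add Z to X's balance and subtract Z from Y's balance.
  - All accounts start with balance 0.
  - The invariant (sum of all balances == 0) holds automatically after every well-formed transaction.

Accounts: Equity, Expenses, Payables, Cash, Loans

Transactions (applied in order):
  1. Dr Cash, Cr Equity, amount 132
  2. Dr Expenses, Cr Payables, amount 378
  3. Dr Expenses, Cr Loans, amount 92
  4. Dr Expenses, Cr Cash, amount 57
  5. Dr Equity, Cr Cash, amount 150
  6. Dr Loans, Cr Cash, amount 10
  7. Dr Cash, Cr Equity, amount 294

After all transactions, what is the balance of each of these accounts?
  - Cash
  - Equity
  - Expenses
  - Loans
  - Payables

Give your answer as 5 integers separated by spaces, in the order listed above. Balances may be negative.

After txn 1 (Dr Cash, Cr Equity, amount 132): Cash=132 Equity=-132
After txn 2 (Dr Expenses, Cr Payables, amount 378): Cash=132 Equity=-132 Expenses=378 Payables=-378
After txn 3 (Dr Expenses, Cr Loans, amount 92): Cash=132 Equity=-132 Expenses=470 Loans=-92 Payables=-378
After txn 4 (Dr Expenses, Cr Cash, amount 57): Cash=75 Equity=-132 Expenses=527 Loans=-92 Payables=-378
After txn 5 (Dr Equity, Cr Cash, amount 150): Cash=-75 Equity=18 Expenses=527 Loans=-92 Payables=-378
After txn 6 (Dr Loans, Cr Cash, amount 10): Cash=-85 Equity=18 Expenses=527 Loans=-82 Payables=-378
After txn 7 (Dr Cash, Cr Equity, amount 294): Cash=209 Equity=-276 Expenses=527 Loans=-82 Payables=-378

Answer: 209 -276 527 -82 -378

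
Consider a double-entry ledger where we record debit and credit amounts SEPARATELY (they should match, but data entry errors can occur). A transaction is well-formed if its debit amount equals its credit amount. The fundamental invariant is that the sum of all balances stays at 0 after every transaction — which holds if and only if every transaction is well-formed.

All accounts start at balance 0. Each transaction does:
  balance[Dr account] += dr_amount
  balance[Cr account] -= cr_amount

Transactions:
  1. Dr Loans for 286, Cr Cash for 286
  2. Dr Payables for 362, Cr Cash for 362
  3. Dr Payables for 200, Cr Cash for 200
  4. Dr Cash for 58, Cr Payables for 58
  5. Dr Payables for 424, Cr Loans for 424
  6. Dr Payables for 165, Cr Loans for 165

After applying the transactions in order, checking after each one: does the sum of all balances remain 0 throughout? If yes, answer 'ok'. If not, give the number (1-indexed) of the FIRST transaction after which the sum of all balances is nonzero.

Answer: ok

Derivation:
After txn 1: dr=286 cr=286 sum_balances=0
After txn 2: dr=362 cr=362 sum_balances=0
After txn 3: dr=200 cr=200 sum_balances=0
After txn 4: dr=58 cr=58 sum_balances=0
After txn 5: dr=424 cr=424 sum_balances=0
After txn 6: dr=165 cr=165 sum_balances=0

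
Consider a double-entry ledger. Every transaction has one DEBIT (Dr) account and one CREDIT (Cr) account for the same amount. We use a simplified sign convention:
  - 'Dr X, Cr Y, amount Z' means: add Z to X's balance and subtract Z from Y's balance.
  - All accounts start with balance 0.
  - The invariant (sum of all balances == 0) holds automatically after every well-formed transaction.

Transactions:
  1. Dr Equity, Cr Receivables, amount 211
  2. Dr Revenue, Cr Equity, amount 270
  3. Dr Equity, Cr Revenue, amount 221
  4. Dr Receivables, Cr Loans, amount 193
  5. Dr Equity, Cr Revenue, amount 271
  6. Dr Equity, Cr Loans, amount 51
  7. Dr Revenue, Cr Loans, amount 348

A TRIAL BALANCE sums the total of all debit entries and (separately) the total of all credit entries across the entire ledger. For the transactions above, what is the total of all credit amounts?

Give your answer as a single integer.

Answer: 1565

Derivation:
Txn 1: credit+=211
Txn 2: credit+=270
Txn 3: credit+=221
Txn 4: credit+=193
Txn 5: credit+=271
Txn 6: credit+=51
Txn 7: credit+=348
Total credits = 1565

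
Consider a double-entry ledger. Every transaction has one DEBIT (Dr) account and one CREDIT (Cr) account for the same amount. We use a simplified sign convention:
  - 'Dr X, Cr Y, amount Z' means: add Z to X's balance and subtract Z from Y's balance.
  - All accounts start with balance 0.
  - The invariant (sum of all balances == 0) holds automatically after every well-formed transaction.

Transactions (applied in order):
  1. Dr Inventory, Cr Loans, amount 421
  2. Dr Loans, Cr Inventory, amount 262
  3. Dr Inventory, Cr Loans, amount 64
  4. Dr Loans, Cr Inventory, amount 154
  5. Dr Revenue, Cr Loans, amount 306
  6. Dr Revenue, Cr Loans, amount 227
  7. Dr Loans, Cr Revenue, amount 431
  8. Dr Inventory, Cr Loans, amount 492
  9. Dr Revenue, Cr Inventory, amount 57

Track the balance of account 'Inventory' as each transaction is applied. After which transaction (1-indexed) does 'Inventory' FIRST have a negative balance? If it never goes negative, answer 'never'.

Answer: never

Derivation:
After txn 1: Inventory=421
After txn 2: Inventory=159
After txn 3: Inventory=223
After txn 4: Inventory=69
After txn 5: Inventory=69
After txn 6: Inventory=69
After txn 7: Inventory=69
After txn 8: Inventory=561
After txn 9: Inventory=504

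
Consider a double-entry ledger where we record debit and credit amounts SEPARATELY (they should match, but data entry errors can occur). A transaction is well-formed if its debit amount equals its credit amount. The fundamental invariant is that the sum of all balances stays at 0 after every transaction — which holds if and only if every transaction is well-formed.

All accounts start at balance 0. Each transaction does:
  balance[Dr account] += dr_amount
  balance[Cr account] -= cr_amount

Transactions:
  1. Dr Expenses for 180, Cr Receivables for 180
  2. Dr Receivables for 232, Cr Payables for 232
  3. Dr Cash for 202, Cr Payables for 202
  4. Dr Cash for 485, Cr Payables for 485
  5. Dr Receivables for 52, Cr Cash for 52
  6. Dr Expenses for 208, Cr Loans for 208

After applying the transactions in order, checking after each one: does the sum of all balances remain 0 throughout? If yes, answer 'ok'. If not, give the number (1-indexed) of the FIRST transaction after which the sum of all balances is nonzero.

After txn 1: dr=180 cr=180 sum_balances=0
After txn 2: dr=232 cr=232 sum_balances=0
After txn 3: dr=202 cr=202 sum_balances=0
After txn 4: dr=485 cr=485 sum_balances=0
After txn 5: dr=52 cr=52 sum_balances=0
After txn 6: dr=208 cr=208 sum_balances=0

Answer: ok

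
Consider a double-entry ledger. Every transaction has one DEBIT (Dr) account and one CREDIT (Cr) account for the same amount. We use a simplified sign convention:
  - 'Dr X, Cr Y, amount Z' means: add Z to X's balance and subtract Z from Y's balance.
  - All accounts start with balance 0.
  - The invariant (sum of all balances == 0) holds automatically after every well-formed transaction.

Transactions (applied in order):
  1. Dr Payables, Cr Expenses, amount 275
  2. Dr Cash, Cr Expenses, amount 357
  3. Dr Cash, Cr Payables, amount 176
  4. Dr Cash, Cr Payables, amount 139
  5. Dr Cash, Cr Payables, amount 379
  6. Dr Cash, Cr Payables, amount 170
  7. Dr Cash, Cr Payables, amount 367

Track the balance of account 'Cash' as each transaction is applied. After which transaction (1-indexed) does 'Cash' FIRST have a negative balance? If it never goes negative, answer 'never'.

After txn 1: Cash=0
After txn 2: Cash=357
After txn 3: Cash=533
After txn 4: Cash=672
After txn 5: Cash=1051
After txn 6: Cash=1221
After txn 7: Cash=1588

Answer: never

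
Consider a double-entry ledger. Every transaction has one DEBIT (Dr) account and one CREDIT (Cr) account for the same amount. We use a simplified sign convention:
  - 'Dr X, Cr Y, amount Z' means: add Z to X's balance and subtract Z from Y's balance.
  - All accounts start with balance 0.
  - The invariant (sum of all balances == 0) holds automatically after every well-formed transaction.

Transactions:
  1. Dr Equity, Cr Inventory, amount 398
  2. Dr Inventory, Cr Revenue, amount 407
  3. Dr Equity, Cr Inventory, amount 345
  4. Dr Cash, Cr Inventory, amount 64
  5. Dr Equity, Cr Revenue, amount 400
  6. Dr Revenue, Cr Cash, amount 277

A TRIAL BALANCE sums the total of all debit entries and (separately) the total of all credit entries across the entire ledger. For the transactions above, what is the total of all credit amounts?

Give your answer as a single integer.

Answer: 1891

Derivation:
Txn 1: credit+=398
Txn 2: credit+=407
Txn 3: credit+=345
Txn 4: credit+=64
Txn 5: credit+=400
Txn 6: credit+=277
Total credits = 1891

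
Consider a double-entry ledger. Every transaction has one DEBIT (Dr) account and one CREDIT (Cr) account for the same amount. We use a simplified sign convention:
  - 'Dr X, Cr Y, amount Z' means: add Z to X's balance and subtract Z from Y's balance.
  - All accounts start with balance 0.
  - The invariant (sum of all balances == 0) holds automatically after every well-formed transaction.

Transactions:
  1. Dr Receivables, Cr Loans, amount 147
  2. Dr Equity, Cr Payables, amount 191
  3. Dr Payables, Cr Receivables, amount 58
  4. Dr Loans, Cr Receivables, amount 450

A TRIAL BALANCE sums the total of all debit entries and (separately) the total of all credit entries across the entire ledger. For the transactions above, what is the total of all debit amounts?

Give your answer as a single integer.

Answer: 846

Derivation:
Txn 1: debit+=147
Txn 2: debit+=191
Txn 3: debit+=58
Txn 4: debit+=450
Total debits = 846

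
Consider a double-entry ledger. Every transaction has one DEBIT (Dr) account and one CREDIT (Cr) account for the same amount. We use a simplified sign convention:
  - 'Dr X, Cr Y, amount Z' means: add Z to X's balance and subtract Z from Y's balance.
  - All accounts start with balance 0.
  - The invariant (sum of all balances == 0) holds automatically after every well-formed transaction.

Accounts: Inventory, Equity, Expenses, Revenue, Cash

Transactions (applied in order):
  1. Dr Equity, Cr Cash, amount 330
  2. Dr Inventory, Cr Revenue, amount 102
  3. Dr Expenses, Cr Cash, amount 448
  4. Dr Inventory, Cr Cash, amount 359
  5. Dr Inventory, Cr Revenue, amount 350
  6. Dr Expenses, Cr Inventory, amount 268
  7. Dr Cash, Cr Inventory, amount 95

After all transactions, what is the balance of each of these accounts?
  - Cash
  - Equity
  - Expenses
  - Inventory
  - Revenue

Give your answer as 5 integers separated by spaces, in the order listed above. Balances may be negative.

After txn 1 (Dr Equity, Cr Cash, amount 330): Cash=-330 Equity=330
After txn 2 (Dr Inventory, Cr Revenue, amount 102): Cash=-330 Equity=330 Inventory=102 Revenue=-102
After txn 3 (Dr Expenses, Cr Cash, amount 448): Cash=-778 Equity=330 Expenses=448 Inventory=102 Revenue=-102
After txn 4 (Dr Inventory, Cr Cash, amount 359): Cash=-1137 Equity=330 Expenses=448 Inventory=461 Revenue=-102
After txn 5 (Dr Inventory, Cr Revenue, amount 350): Cash=-1137 Equity=330 Expenses=448 Inventory=811 Revenue=-452
After txn 6 (Dr Expenses, Cr Inventory, amount 268): Cash=-1137 Equity=330 Expenses=716 Inventory=543 Revenue=-452
After txn 7 (Dr Cash, Cr Inventory, amount 95): Cash=-1042 Equity=330 Expenses=716 Inventory=448 Revenue=-452

Answer: -1042 330 716 448 -452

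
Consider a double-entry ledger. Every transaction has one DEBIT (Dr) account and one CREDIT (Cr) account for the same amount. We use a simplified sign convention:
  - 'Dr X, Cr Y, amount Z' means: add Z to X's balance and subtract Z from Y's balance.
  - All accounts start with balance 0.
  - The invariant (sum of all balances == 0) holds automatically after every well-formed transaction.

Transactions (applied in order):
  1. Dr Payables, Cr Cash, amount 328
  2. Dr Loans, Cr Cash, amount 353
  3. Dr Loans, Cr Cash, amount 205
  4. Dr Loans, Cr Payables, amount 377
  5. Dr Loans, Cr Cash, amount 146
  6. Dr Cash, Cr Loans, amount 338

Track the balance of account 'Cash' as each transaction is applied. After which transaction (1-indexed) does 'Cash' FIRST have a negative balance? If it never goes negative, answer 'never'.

After txn 1: Cash=-328

Answer: 1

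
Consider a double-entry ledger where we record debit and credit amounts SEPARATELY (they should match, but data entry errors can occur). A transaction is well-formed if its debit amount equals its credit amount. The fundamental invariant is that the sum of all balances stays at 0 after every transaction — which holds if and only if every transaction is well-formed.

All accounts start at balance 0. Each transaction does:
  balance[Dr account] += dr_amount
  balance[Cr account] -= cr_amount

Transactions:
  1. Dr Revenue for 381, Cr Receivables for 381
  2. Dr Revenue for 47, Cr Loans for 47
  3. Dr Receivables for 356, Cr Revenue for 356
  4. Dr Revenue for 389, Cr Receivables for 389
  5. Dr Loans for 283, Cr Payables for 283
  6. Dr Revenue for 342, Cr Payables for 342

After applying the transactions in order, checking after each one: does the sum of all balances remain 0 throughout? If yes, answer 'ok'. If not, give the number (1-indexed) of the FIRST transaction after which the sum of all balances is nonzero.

Answer: ok

Derivation:
After txn 1: dr=381 cr=381 sum_balances=0
After txn 2: dr=47 cr=47 sum_balances=0
After txn 3: dr=356 cr=356 sum_balances=0
After txn 4: dr=389 cr=389 sum_balances=0
After txn 5: dr=283 cr=283 sum_balances=0
After txn 6: dr=342 cr=342 sum_balances=0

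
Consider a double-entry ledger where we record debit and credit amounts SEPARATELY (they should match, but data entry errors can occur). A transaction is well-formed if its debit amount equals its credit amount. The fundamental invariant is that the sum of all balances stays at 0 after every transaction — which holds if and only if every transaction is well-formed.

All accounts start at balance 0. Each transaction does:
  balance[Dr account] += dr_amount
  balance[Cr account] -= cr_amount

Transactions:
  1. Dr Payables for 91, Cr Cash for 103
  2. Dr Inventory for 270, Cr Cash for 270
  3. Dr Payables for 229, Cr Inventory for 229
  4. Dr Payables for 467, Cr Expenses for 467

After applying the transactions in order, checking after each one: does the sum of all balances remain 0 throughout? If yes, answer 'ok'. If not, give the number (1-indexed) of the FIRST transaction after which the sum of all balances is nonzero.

After txn 1: dr=91 cr=103 sum_balances=-12
After txn 2: dr=270 cr=270 sum_balances=-12
After txn 3: dr=229 cr=229 sum_balances=-12
After txn 4: dr=467 cr=467 sum_balances=-12

Answer: 1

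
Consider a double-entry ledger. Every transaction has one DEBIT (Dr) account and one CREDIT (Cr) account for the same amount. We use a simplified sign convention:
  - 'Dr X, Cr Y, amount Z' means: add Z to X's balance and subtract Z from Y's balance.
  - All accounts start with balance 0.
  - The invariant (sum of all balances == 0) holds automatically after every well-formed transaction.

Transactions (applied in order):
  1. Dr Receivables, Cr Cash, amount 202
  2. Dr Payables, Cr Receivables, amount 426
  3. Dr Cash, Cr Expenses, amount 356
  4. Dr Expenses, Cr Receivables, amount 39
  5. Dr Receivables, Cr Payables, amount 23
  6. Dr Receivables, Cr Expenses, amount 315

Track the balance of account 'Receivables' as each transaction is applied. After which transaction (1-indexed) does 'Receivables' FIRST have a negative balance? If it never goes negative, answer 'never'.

Answer: 2

Derivation:
After txn 1: Receivables=202
After txn 2: Receivables=-224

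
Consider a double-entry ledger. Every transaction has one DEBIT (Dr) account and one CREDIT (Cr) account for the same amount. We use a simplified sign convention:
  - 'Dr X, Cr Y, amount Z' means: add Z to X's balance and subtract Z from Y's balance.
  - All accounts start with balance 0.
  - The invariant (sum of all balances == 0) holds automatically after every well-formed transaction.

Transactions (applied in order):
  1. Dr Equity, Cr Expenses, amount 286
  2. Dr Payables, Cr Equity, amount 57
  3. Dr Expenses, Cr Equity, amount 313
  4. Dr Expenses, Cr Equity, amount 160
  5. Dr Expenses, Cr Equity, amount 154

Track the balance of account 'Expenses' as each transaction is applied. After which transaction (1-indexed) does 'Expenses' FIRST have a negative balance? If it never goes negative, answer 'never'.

Answer: 1

Derivation:
After txn 1: Expenses=-286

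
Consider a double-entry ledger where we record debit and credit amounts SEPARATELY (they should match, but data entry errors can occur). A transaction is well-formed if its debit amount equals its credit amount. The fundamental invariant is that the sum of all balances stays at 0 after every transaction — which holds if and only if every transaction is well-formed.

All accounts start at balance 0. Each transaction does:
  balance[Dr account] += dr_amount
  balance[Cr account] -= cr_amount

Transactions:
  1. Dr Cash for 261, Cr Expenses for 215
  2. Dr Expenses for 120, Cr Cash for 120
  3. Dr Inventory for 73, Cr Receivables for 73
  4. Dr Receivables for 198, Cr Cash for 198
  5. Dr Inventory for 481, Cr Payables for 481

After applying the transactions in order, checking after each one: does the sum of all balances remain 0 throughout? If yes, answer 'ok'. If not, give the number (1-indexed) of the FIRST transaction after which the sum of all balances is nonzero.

After txn 1: dr=261 cr=215 sum_balances=46
After txn 2: dr=120 cr=120 sum_balances=46
After txn 3: dr=73 cr=73 sum_balances=46
After txn 4: dr=198 cr=198 sum_balances=46
After txn 5: dr=481 cr=481 sum_balances=46

Answer: 1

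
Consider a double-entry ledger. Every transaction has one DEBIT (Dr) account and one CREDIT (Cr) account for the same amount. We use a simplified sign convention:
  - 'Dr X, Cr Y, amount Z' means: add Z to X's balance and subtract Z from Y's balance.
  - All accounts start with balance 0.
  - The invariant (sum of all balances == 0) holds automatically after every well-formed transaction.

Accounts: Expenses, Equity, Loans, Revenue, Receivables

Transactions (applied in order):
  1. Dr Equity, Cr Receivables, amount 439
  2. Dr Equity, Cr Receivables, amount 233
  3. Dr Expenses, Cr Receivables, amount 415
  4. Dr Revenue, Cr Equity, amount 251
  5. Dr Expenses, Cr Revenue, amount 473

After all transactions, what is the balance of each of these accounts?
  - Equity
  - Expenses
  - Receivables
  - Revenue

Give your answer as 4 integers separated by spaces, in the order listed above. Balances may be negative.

Answer: 421 888 -1087 -222

Derivation:
After txn 1 (Dr Equity, Cr Receivables, amount 439): Equity=439 Receivables=-439
After txn 2 (Dr Equity, Cr Receivables, amount 233): Equity=672 Receivables=-672
After txn 3 (Dr Expenses, Cr Receivables, amount 415): Equity=672 Expenses=415 Receivables=-1087
After txn 4 (Dr Revenue, Cr Equity, amount 251): Equity=421 Expenses=415 Receivables=-1087 Revenue=251
After txn 5 (Dr Expenses, Cr Revenue, amount 473): Equity=421 Expenses=888 Receivables=-1087 Revenue=-222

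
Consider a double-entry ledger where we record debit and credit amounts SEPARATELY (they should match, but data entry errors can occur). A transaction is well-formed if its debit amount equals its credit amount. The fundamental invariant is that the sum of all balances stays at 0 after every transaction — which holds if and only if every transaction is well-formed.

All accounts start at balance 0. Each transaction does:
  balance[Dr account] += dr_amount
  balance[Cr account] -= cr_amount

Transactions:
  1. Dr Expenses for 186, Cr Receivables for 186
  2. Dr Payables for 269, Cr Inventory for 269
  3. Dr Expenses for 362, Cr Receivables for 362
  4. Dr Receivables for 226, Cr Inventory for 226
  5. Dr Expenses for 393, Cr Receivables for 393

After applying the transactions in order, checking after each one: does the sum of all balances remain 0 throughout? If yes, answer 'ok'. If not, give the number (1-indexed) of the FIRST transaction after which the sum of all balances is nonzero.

Answer: ok

Derivation:
After txn 1: dr=186 cr=186 sum_balances=0
After txn 2: dr=269 cr=269 sum_balances=0
After txn 3: dr=362 cr=362 sum_balances=0
After txn 4: dr=226 cr=226 sum_balances=0
After txn 5: dr=393 cr=393 sum_balances=0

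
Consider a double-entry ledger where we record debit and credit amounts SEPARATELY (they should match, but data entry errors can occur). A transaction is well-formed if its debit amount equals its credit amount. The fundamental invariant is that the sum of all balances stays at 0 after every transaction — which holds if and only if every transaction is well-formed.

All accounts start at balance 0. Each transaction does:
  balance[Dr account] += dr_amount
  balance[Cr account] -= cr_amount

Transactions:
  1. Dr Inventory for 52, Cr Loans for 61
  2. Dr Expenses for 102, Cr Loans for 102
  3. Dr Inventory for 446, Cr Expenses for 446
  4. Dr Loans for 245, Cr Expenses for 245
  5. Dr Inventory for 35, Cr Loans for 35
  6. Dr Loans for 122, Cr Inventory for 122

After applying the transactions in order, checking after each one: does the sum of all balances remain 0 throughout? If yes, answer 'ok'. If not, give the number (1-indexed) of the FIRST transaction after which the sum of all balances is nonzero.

Answer: 1

Derivation:
After txn 1: dr=52 cr=61 sum_balances=-9
After txn 2: dr=102 cr=102 sum_balances=-9
After txn 3: dr=446 cr=446 sum_balances=-9
After txn 4: dr=245 cr=245 sum_balances=-9
After txn 5: dr=35 cr=35 sum_balances=-9
After txn 6: dr=122 cr=122 sum_balances=-9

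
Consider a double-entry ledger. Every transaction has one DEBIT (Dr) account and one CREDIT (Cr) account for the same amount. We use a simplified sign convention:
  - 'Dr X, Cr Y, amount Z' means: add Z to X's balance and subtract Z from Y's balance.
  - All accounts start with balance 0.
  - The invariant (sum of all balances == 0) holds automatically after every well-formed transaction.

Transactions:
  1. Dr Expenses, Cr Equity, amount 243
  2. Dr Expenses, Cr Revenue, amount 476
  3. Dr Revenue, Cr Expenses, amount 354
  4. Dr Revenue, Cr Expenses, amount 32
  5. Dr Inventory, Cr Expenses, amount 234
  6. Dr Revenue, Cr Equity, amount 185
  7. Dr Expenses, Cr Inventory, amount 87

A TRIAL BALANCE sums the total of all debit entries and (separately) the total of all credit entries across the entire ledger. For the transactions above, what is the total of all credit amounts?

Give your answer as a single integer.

Txn 1: credit+=243
Txn 2: credit+=476
Txn 3: credit+=354
Txn 4: credit+=32
Txn 5: credit+=234
Txn 6: credit+=185
Txn 7: credit+=87
Total credits = 1611

Answer: 1611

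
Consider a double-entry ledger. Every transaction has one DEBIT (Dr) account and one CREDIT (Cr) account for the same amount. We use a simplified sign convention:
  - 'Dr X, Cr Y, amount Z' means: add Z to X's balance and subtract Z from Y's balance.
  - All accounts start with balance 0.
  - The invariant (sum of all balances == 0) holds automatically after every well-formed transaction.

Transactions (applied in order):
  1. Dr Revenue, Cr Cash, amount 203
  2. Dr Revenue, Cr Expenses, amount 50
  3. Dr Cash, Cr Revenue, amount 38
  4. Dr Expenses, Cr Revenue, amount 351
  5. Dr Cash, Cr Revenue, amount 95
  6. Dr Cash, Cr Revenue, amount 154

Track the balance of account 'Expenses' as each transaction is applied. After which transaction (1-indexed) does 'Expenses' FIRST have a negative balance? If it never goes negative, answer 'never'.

Answer: 2

Derivation:
After txn 1: Expenses=0
After txn 2: Expenses=-50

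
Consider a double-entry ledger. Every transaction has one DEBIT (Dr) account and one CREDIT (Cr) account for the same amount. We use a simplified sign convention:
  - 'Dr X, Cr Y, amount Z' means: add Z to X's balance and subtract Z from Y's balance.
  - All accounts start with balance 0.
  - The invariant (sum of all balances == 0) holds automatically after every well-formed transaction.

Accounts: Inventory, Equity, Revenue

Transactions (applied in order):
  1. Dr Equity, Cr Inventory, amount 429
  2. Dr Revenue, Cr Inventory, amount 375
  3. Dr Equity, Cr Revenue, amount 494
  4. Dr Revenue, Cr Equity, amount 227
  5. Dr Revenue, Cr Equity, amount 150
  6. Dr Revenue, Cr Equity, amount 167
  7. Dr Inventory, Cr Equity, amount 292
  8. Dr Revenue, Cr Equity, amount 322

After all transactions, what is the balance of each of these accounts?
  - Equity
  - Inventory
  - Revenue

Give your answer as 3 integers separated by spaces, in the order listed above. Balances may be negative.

After txn 1 (Dr Equity, Cr Inventory, amount 429): Equity=429 Inventory=-429
After txn 2 (Dr Revenue, Cr Inventory, amount 375): Equity=429 Inventory=-804 Revenue=375
After txn 3 (Dr Equity, Cr Revenue, amount 494): Equity=923 Inventory=-804 Revenue=-119
After txn 4 (Dr Revenue, Cr Equity, amount 227): Equity=696 Inventory=-804 Revenue=108
After txn 5 (Dr Revenue, Cr Equity, amount 150): Equity=546 Inventory=-804 Revenue=258
After txn 6 (Dr Revenue, Cr Equity, amount 167): Equity=379 Inventory=-804 Revenue=425
After txn 7 (Dr Inventory, Cr Equity, amount 292): Equity=87 Inventory=-512 Revenue=425
After txn 8 (Dr Revenue, Cr Equity, amount 322): Equity=-235 Inventory=-512 Revenue=747

Answer: -235 -512 747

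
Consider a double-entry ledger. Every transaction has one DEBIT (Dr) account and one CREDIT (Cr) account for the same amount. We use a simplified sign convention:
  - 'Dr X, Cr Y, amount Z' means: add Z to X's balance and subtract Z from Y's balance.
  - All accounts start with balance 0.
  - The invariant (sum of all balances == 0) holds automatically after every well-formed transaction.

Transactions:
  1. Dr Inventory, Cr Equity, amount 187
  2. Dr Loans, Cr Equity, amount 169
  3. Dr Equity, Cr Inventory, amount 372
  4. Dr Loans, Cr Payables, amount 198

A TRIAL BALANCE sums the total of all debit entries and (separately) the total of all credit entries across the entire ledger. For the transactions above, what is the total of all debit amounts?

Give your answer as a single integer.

Txn 1: debit+=187
Txn 2: debit+=169
Txn 3: debit+=372
Txn 4: debit+=198
Total debits = 926

Answer: 926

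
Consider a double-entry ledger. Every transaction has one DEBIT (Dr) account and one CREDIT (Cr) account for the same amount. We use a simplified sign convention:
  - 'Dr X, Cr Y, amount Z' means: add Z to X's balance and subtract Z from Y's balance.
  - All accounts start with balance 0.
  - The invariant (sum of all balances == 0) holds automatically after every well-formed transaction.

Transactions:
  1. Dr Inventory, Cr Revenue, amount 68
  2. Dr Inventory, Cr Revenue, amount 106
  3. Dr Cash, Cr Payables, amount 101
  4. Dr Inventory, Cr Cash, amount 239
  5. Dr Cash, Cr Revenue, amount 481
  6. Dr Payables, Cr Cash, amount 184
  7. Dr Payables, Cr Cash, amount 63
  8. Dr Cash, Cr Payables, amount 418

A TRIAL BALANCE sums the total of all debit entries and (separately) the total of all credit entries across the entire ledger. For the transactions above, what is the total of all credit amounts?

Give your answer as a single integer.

Txn 1: credit+=68
Txn 2: credit+=106
Txn 3: credit+=101
Txn 4: credit+=239
Txn 5: credit+=481
Txn 6: credit+=184
Txn 7: credit+=63
Txn 8: credit+=418
Total credits = 1660

Answer: 1660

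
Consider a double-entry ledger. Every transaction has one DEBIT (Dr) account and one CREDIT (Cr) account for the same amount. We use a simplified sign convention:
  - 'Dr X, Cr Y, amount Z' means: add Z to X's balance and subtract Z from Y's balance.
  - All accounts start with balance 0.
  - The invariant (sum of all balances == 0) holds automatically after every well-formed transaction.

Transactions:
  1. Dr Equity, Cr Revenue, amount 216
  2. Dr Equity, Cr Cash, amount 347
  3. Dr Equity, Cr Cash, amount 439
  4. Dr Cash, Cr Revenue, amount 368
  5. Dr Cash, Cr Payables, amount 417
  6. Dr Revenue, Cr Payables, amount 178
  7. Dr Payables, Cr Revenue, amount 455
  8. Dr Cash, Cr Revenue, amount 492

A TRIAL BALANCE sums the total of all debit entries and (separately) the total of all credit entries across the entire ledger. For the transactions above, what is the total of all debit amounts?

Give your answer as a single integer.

Answer: 2912

Derivation:
Txn 1: debit+=216
Txn 2: debit+=347
Txn 3: debit+=439
Txn 4: debit+=368
Txn 5: debit+=417
Txn 6: debit+=178
Txn 7: debit+=455
Txn 8: debit+=492
Total debits = 2912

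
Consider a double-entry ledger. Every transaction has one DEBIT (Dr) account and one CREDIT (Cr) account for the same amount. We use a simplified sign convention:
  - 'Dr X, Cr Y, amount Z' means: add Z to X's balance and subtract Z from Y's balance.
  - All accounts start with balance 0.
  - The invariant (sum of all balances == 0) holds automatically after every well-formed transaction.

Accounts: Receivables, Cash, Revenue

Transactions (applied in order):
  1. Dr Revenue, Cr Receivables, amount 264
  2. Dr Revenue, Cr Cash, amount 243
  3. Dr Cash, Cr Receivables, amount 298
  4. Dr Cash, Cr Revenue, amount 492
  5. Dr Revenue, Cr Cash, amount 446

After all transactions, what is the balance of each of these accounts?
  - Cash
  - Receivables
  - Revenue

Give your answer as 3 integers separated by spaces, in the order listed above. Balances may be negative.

Answer: 101 -562 461

Derivation:
After txn 1 (Dr Revenue, Cr Receivables, amount 264): Receivables=-264 Revenue=264
After txn 2 (Dr Revenue, Cr Cash, amount 243): Cash=-243 Receivables=-264 Revenue=507
After txn 3 (Dr Cash, Cr Receivables, amount 298): Cash=55 Receivables=-562 Revenue=507
After txn 4 (Dr Cash, Cr Revenue, amount 492): Cash=547 Receivables=-562 Revenue=15
After txn 5 (Dr Revenue, Cr Cash, amount 446): Cash=101 Receivables=-562 Revenue=461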